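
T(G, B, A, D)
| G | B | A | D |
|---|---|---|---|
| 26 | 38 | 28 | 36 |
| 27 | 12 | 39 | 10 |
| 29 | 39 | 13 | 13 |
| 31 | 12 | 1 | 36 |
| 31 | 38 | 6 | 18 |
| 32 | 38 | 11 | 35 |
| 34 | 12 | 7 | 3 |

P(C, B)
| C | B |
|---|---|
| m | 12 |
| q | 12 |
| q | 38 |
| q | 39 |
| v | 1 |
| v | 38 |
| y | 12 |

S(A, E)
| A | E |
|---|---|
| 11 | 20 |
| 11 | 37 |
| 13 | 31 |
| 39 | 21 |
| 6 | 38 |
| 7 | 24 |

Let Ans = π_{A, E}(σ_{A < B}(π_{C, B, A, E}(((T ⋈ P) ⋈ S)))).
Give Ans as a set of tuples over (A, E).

{(11, 20), (11, 37), (13, 31), (6, 38), (7, 24)}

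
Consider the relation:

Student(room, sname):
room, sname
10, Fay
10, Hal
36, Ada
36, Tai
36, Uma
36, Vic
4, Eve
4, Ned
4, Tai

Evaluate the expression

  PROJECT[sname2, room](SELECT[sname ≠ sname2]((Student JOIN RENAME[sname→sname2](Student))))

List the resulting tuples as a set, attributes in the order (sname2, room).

{(Ada, 36), (Eve, 4), (Fay, 10), (Hal, 10), (Ned, 4), (Tai, 36), (Tai, 4), (Uma, 36), (Vic, 36)}

ρ[sname→sname2]: schema becomes (room, sname2); tuples unchanged.
Joining Student and RENAME[sname→sname2](Student) on room yields {(10, Fay, Fay), (10, Fay, Hal), (10, Hal, Fay), (10, Hal, Hal), (36, Ada, Ada), (36, Ada, Tai), (36, Ada, Uma), (36, Ada, Vic), (36, Tai, Ada), (36, Tai, Tai), (36, Tai, Uma), (36, Tai, Vic), (36, Uma, Ada), (36, Uma, Tai), (36, Uma, Uma), (36, Uma, Vic), (36, Vic, Ada), (36, Vic, Tai), (36, Vic, Uma), (36, Vic, Vic), (4, Eve, Eve), (4, Eve, Ned), (4, Eve, Tai), (4, Ned, Eve), (4, Ned, Ned), (4, Ned, Tai), (4, Tai, Eve), (4, Tai, Ned), (4, Tai, Tai)}.
Filtering on sname ≠ sname2 leaves {(10, Fay, Hal), (10, Hal, Fay), (36, Ada, Tai), (36, Ada, Uma), (36, Ada, Vic), (36, Tai, Ada), (36, Tai, Uma), (36, Tai, Vic), (36, Uma, Ada), (36, Uma, Tai), (36, Uma, Vic), (36, Vic, Ada), (36, Vic, Tai), (36, Vic, Uma), (4, Eve, Ned), (4, Eve, Tai), (4, Ned, Eve), (4, Ned, Tai), (4, Tai, Eve), (4, Tai, Ned)}.
π_{sname2, room} gives {(Ada, 36), (Eve, 4), (Fay, 10), (Hal, 10), (Ned, 4), (Tai, 36), (Tai, 4), (Uma, 36), (Vic, 36)} (11 duplicate(s) eliminated).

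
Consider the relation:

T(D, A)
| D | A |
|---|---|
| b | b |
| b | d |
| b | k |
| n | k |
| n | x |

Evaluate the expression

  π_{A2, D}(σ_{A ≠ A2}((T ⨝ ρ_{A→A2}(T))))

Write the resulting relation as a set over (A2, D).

{(b, b), (d, b), (k, b), (k, n), (x, n)}

ρ[A→A2]: schema becomes (D, A2); tuples unchanged.
T ⋈ ρ_{A→A2}(T) (natural join on D): {(b, b, b), (b, b, d), (b, b, k), (b, d, b), (b, d, d), (b, d, k), (b, k, b), (b, k, d), (b, k, k), (n, k, k), (n, k, x), (n, x, k), (n, x, x)}
Apply σ_{A ≠ A2}; surviving tuples: {(b, b, d), (b, b, k), (b, d, b), (b, d, k), (b, k, b), (b, k, d), (n, k, x), (n, x, k)}
π[A2, D]: project onto (A2, D) (3 duplicate(s) eliminated) → {(b, b), (d, b), (k, b), (k, n), (x, n)}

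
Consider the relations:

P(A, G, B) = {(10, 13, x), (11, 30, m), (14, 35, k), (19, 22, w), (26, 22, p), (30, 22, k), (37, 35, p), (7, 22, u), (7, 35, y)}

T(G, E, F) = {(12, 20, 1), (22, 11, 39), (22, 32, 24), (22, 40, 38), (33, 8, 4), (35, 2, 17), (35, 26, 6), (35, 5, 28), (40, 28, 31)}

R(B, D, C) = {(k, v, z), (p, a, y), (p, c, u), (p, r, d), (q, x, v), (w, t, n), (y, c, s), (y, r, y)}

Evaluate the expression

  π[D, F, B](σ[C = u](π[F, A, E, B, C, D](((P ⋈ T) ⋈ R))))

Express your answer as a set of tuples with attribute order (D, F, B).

P ⋈ T (natural join on G): {(14, 35, k, 2, 17), (14, 35, k, 26, 6), (14, 35, k, 5, 28), (19, 22, w, 11, 39), (19, 22, w, 32, 24), (19, 22, w, 40, 38), (26, 22, p, 11, 39), (26, 22, p, 32, 24), (26, 22, p, 40, 38), (30, 22, k, 11, 39), (30, 22, k, 32, 24), (30, 22, k, 40, 38), (37, 35, p, 2, 17), (37, 35, p, 26, 6), (37, 35, p, 5, 28), (7, 22, u, 11, 39), (7, 22, u, 32, 24), (7, 22, u, 40, 38), (7, 35, y, 2, 17), (7, 35, y, 26, 6), (7, 35, y, 5, 28)}
(P ⋈ T) ⋈ R (natural join on B): {(14, 35, k, 2, 17, v, z), (14, 35, k, 26, 6, v, z), (14, 35, k, 5, 28, v, z), (19, 22, w, 11, 39, t, n), (19, 22, w, 32, 24, t, n), (19, 22, w, 40, 38, t, n), (26, 22, p, 11, 39, a, y), (26, 22, p, 11, 39, c, u), (26, 22, p, 11, 39, r, d), (26, 22, p, 32, 24, a, y), (26, 22, p, 32, 24, c, u), (26, 22, p, 32, 24, r, d), (26, 22, p, 40, 38, a, y), (26, 22, p, 40, 38, c, u), (26, 22, p, 40, 38, r, d), (30, 22, k, 11, 39, v, z), (30, 22, k, 32, 24, v, z), (30, 22, k, 40, 38, v, z), (37, 35, p, 2, 17, a, y), (37, 35, p, 2, 17, c, u), (37, 35, p, 2, 17, r, d), (37, 35, p, 26, 6, a, y), (37, 35, p, 26, 6, c, u), (37, 35, p, 26, 6, r, d), (37, 35, p, 5, 28, a, y), (37, 35, p, 5, 28, c, u), (37, 35, p, 5, 28, r, d), (7, 35, y, 2, 17, c, s), (7, 35, y, 2, 17, r, y), (7, 35, y, 26, 6, c, s), (7, 35, y, 26, 6, r, y), (7, 35, y, 5, 28, c, s), (7, 35, y, 5, 28, r, y)}
Keep only column(s) F, A, E, B, C, D: {(17, 14, 2, k, z, v), (17, 37, 2, p, d, r), (17, 37, 2, p, u, c), (17, 37, 2, p, y, a), (17, 7, 2, y, s, c), (17, 7, 2, y, y, r), (24, 19, 32, w, n, t), (24, 26, 32, p, d, r), (24, 26, 32, p, u, c), (24, 26, 32, p, y, a), (24, 30, 32, k, z, v), (28, 14, 5, k, z, v), (28, 37, 5, p, d, r), (28, 37, 5, p, u, c), (28, 37, 5, p, y, a), (28, 7, 5, y, s, c), (28, 7, 5, y, y, r), (38, 19, 40, w, n, t), (38, 26, 40, p, d, r), (38, 26, 40, p, u, c), (38, 26, 40, p, y, a), (38, 30, 40, k, z, v), (39, 19, 11, w, n, t), (39, 26, 11, p, d, r), (39, 26, 11, p, u, c), (39, 26, 11, p, y, a), (39, 30, 11, k, z, v), (6, 14, 26, k, z, v), (6, 37, 26, p, d, r), (6, 37, 26, p, u, c), (6, 37, 26, p, y, a), (6, 7, 26, y, s, c), (6, 7, 26, y, y, r)}
σ[C = u]: keep tuples satisfying C = u → {(17, 37, 2, p, u, c), (24, 26, 32, p, u, c), (28, 37, 5, p, u, c), (38, 26, 40, p, u, c), (39, 26, 11, p, u, c), (6, 37, 26, p, u, c)}
Keep only column(s) D, F, B: {(c, 17, p), (c, 24, p), (c, 28, p), (c, 38, p), (c, 39, p), (c, 6, p)}

{(c, 17, p), (c, 24, p), (c, 28, p), (c, 38, p), (c, 39, p), (c, 6, p)}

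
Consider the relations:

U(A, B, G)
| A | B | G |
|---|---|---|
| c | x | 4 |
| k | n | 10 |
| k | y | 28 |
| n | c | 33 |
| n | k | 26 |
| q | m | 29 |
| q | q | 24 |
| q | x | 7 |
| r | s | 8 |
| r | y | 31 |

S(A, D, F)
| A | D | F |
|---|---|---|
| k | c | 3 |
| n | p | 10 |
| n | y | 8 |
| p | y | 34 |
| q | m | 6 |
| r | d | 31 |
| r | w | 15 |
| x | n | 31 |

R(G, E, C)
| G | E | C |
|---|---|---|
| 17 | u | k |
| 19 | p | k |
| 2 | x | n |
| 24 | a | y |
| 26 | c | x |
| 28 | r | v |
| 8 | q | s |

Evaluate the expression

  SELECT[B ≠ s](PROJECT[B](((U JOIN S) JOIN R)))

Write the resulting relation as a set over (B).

Natural join on A: {(k, n, 10, c, 3), (k, y, 28, c, 3), (n, c, 33, p, 10), (n, c, 33, y, 8), (n, k, 26, p, 10), (n, k, 26, y, 8), (q, m, 29, m, 6), (q, q, 24, m, 6), (q, x, 7, m, 6), (r, s, 8, d, 31), (r, s, 8, w, 15), (r, y, 31, d, 31), (r, y, 31, w, 15)}
Natural join on G: {(k, y, 28, c, 3, r, v), (n, k, 26, p, 10, c, x), (n, k, 26, y, 8, c, x), (q, q, 24, m, 6, a, y), (r, s, 8, d, 31, q, s), (r, s, 8, w, 15, q, s)}
π_{B} gives {k, q, s, y} (2 duplicate(s) eliminated).
Apply σ_{B ≠ s}; surviving tuples: {k, q, y}

{k, q, y}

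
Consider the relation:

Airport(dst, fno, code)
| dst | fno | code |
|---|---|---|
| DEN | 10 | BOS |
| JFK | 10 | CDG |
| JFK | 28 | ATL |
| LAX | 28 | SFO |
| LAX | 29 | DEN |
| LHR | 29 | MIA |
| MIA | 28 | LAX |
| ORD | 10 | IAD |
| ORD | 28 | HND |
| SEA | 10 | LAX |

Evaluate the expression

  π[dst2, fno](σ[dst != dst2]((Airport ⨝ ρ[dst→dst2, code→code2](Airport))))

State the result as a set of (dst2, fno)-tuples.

{(DEN, 10), (JFK, 10), (JFK, 28), (LAX, 28), (LAX, 29), (LHR, 29), (MIA, 28), (ORD, 10), (ORD, 28), (SEA, 10)}

ρ[dst→dst2, code→code2]: schema becomes (dst2, fno, code2); tuples unchanged.
Joining Airport and ρ[dst→dst2, code→code2](Airport) on fno yields {(DEN, 10, BOS, DEN, BOS), (DEN, 10, BOS, JFK, CDG), (DEN, 10, BOS, ORD, IAD), (DEN, 10, BOS, SEA, LAX), (JFK, 10, CDG, DEN, BOS), (JFK, 10, CDG, JFK, CDG), (JFK, 10, CDG, ORD, IAD), (JFK, 10, CDG, SEA, LAX), (JFK, 28, ATL, JFK, ATL), (JFK, 28, ATL, LAX, SFO), (JFK, 28, ATL, MIA, LAX), (JFK, 28, ATL, ORD, HND), (LAX, 28, SFO, JFK, ATL), (LAX, 28, SFO, LAX, SFO), (LAX, 28, SFO, MIA, LAX), (LAX, 28, SFO, ORD, HND), (LAX, 29, DEN, LAX, DEN), (LAX, 29, DEN, LHR, MIA), (LHR, 29, MIA, LAX, DEN), (LHR, 29, MIA, LHR, MIA), (MIA, 28, LAX, JFK, ATL), (MIA, 28, LAX, LAX, SFO), (MIA, 28, LAX, MIA, LAX), (MIA, 28, LAX, ORD, HND), (ORD, 10, IAD, DEN, BOS), (ORD, 10, IAD, JFK, CDG), (ORD, 10, IAD, ORD, IAD), (ORD, 10, IAD, SEA, LAX), (ORD, 28, HND, JFK, ATL), (ORD, 28, HND, LAX, SFO), (ORD, 28, HND, MIA, LAX), (ORD, 28, HND, ORD, HND), (SEA, 10, LAX, DEN, BOS), (SEA, 10, LAX, JFK, CDG), (SEA, 10, LAX, ORD, IAD), (SEA, 10, LAX, SEA, LAX)}.
Selection dst != dst2: {(DEN, 10, BOS, JFK, CDG), (DEN, 10, BOS, ORD, IAD), (DEN, 10, BOS, SEA, LAX), (JFK, 10, CDG, DEN, BOS), (JFK, 10, CDG, ORD, IAD), (JFK, 10, CDG, SEA, LAX), (JFK, 28, ATL, LAX, SFO), (JFK, 28, ATL, MIA, LAX), (JFK, 28, ATL, ORD, HND), (LAX, 28, SFO, JFK, ATL), (LAX, 28, SFO, MIA, LAX), (LAX, 28, SFO, ORD, HND), (LAX, 29, DEN, LHR, MIA), (LHR, 29, MIA, LAX, DEN), (MIA, 28, LAX, JFK, ATL), (MIA, 28, LAX, LAX, SFO), (MIA, 28, LAX, ORD, HND), (ORD, 10, IAD, DEN, BOS), (ORD, 10, IAD, JFK, CDG), (ORD, 10, IAD, SEA, LAX), (ORD, 28, HND, JFK, ATL), (ORD, 28, HND, LAX, SFO), (ORD, 28, HND, MIA, LAX), (SEA, 10, LAX, DEN, BOS), (SEA, 10, LAX, JFK, CDG), (SEA, 10, LAX, ORD, IAD)}
Keep only column(s) dst2, fno (16 duplicate(s) eliminated): {(DEN, 10), (JFK, 10), (JFK, 28), (LAX, 28), (LAX, 29), (LHR, 29), (MIA, 28), (ORD, 10), (ORD, 28), (SEA, 10)}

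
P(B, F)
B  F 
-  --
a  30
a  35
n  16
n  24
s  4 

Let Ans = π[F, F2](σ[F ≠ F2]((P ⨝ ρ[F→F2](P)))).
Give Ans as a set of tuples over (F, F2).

{(16, 24), (24, 16), (30, 35), (35, 30)}

ρ[F→F2]: schema becomes (B, F2); tuples unchanged.
P ⋈ ρ[F→F2](P) (natural join on B): {(a, 30, 30), (a, 30, 35), (a, 35, 30), (a, 35, 35), (n, 16, 16), (n, 16, 24), (n, 24, 16), (n, 24, 24), (s, 4, 4)}
σ[F ≠ F2]: keep tuples satisfying F ≠ F2 → {(a, 30, 35), (a, 35, 30), (n, 16, 24), (n, 24, 16)}
π[F, F2]: project onto (F, F2) → {(16, 24), (24, 16), (30, 35), (35, 30)}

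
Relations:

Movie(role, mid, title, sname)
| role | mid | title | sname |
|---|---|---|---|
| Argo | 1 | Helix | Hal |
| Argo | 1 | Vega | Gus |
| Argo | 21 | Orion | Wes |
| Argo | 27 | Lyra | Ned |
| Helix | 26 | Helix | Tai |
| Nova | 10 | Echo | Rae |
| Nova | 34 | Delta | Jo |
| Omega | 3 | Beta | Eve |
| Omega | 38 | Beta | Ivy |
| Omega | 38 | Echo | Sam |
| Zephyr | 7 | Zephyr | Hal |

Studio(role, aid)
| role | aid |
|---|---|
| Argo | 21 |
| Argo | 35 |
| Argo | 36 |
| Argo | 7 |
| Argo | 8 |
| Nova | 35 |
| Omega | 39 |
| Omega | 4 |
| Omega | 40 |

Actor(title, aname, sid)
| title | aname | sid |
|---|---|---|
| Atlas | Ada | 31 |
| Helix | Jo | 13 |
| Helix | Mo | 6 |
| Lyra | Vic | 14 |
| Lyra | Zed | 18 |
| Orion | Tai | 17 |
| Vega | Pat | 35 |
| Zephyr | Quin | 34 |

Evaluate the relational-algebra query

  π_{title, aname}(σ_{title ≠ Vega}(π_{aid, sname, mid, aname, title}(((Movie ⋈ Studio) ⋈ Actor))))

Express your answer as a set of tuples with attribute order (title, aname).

Joining Movie and Studio on role yields {(Argo, 1, Helix, Hal, 21), (Argo, 1, Helix, Hal, 35), (Argo, 1, Helix, Hal, 36), (Argo, 1, Helix, Hal, 7), (Argo, 1, Helix, Hal, 8), (Argo, 1, Vega, Gus, 21), (Argo, 1, Vega, Gus, 35), (Argo, 1, Vega, Gus, 36), (Argo, 1, Vega, Gus, 7), (Argo, 1, Vega, Gus, 8), (Argo, 21, Orion, Wes, 21), (Argo, 21, Orion, Wes, 35), (Argo, 21, Orion, Wes, 36), (Argo, 21, Orion, Wes, 7), (Argo, 21, Orion, Wes, 8), (Argo, 27, Lyra, Ned, 21), (Argo, 27, Lyra, Ned, 35), (Argo, 27, Lyra, Ned, 36), (Argo, 27, Lyra, Ned, 7), (Argo, 27, Lyra, Ned, 8), (Nova, 10, Echo, Rae, 35), (Nova, 34, Delta, Jo, 35), (Omega, 3, Beta, Eve, 39), (Omega, 3, Beta, Eve, 4), (Omega, 3, Beta, Eve, 40), (Omega, 38, Beta, Ivy, 39), (Omega, 38, Beta, Ivy, 4), (Omega, 38, Beta, Ivy, 40), (Omega, 38, Echo, Sam, 39), (Omega, 38, Echo, Sam, 4), (Omega, 38, Echo, Sam, 40)}.
Joining (Movie ⋈ Studio) and Actor on title yields {(Argo, 1, Helix, Hal, 21, Jo, 13), (Argo, 1, Helix, Hal, 21, Mo, 6), (Argo, 1, Helix, Hal, 35, Jo, 13), (Argo, 1, Helix, Hal, 35, Mo, 6), (Argo, 1, Helix, Hal, 36, Jo, 13), (Argo, 1, Helix, Hal, 36, Mo, 6), (Argo, 1, Helix, Hal, 7, Jo, 13), (Argo, 1, Helix, Hal, 7, Mo, 6), (Argo, 1, Helix, Hal, 8, Jo, 13), (Argo, 1, Helix, Hal, 8, Mo, 6), (Argo, 1, Vega, Gus, 21, Pat, 35), (Argo, 1, Vega, Gus, 35, Pat, 35), (Argo, 1, Vega, Gus, 36, Pat, 35), (Argo, 1, Vega, Gus, 7, Pat, 35), (Argo, 1, Vega, Gus, 8, Pat, 35), (Argo, 21, Orion, Wes, 21, Tai, 17), (Argo, 21, Orion, Wes, 35, Tai, 17), (Argo, 21, Orion, Wes, 36, Tai, 17), (Argo, 21, Orion, Wes, 7, Tai, 17), (Argo, 21, Orion, Wes, 8, Tai, 17), (Argo, 27, Lyra, Ned, 21, Vic, 14), (Argo, 27, Lyra, Ned, 21, Zed, 18), (Argo, 27, Lyra, Ned, 35, Vic, 14), (Argo, 27, Lyra, Ned, 35, Zed, 18), (Argo, 27, Lyra, Ned, 36, Vic, 14), (Argo, 27, Lyra, Ned, 36, Zed, 18), (Argo, 27, Lyra, Ned, 7, Vic, 14), (Argo, 27, Lyra, Ned, 7, Zed, 18), (Argo, 27, Lyra, Ned, 8, Vic, 14), (Argo, 27, Lyra, Ned, 8, Zed, 18)}.
Projecting to aid, sname, mid, aname, title: {(21, Gus, 1, Pat, Vega), (21, Hal, 1, Jo, Helix), (21, Hal, 1, Mo, Helix), (21, Ned, 27, Vic, Lyra), (21, Ned, 27, Zed, Lyra), (21, Wes, 21, Tai, Orion), (35, Gus, 1, Pat, Vega), (35, Hal, 1, Jo, Helix), (35, Hal, 1, Mo, Helix), (35, Ned, 27, Vic, Lyra), (35, Ned, 27, Zed, Lyra), (35, Wes, 21, Tai, Orion), (36, Gus, 1, Pat, Vega), (36, Hal, 1, Jo, Helix), (36, Hal, 1, Mo, Helix), (36, Ned, 27, Vic, Lyra), (36, Ned, 27, Zed, Lyra), (36, Wes, 21, Tai, Orion), (7, Gus, 1, Pat, Vega), (7, Hal, 1, Jo, Helix), (7, Hal, 1, Mo, Helix), (7, Ned, 27, Vic, Lyra), (7, Ned, 27, Zed, Lyra), (7, Wes, 21, Tai, Orion), (8, Gus, 1, Pat, Vega), (8, Hal, 1, Jo, Helix), (8, Hal, 1, Mo, Helix), (8, Ned, 27, Vic, Lyra), (8, Ned, 27, Zed, Lyra), (8, Wes, 21, Tai, Orion)}
Filtering on title ≠ Vega leaves {(21, Hal, 1, Jo, Helix), (21, Hal, 1, Mo, Helix), (21, Ned, 27, Vic, Lyra), (21, Ned, 27, Zed, Lyra), (21, Wes, 21, Tai, Orion), (35, Hal, 1, Jo, Helix), (35, Hal, 1, Mo, Helix), (35, Ned, 27, Vic, Lyra), (35, Ned, 27, Zed, Lyra), (35, Wes, 21, Tai, Orion), (36, Hal, 1, Jo, Helix), (36, Hal, 1, Mo, Helix), (36, Ned, 27, Vic, Lyra), (36, Ned, 27, Zed, Lyra), (36, Wes, 21, Tai, Orion), (7, Hal, 1, Jo, Helix), (7, Hal, 1, Mo, Helix), (7, Ned, 27, Vic, Lyra), (7, Ned, 27, Zed, Lyra), (7, Wes, 21, Tai, Orion), (8, Hal, 1, Jo, Helix), (8, Hal, 1, Mo, Helix), (8, Ned, 27, Vic, Lyra), (8, Ned, 27, Zed, Lyra), (8, Wes, 21, Tai, Orion)}.
Projecting to title, aname (20 duplicate(s) eliminated): {(Helix, Jo), (Helix, Mo), (Lyra, Vic), (Lyra, Zed), (Orion, Tai)}

{(Helix, Jo), (Helix, Mo), (Lyra, Vic), (Lyra, Zed), (Orion, Tai)}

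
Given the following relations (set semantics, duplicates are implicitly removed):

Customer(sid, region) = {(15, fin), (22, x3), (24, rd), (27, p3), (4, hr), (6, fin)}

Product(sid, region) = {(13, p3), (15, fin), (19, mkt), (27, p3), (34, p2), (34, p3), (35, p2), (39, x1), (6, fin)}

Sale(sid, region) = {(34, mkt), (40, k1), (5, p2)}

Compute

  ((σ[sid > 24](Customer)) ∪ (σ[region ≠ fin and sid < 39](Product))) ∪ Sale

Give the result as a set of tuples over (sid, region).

Selection sid > 24: {(27, p3)}
Selection region ≠ fin and sid < 39: {(13, p3), (19, mkt), (27, p3), (34, p2), (34, p3), (35, p2)}
Taking the union: {(13, p3), (19, mkt), (27, p3), (34, p2), (34, p3), (35, p2)}
Taking the union: {(13, p3), (19, mkt), (27, p3), (34, mkt), (34, p2), (34, p3), (35, p2), (40, k1), (5, p2)}

{(13, p3), (19, mkt), (27, p3), (34, mkt), (34, p2), (34, p3), (35, p2), (40, k1), (5, p2)}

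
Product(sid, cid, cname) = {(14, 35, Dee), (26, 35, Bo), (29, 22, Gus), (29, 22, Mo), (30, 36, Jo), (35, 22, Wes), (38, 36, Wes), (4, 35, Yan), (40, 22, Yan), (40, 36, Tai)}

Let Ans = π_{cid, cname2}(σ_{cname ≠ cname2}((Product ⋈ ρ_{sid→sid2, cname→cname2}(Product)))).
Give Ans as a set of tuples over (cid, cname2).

ρ[sid→sid2, cname→cname2]: schema becomes (sid2, cid, cname2); tuples unchanged.
Natural join on cid: {(14, 35, Dee, 14, Dee), (14, 35, Dee, 26, Bo), (14, 35, Dee, 4, Yan), (26, 35, Bo, 14, Dee), (26, 35, Bo, 26, Bo), (26, 35, Bo, 4, Yan), (29, 22, Gus, 29, Gus), (29, 22, Gus, 29, Mo), (29, 22, Gus, 35, Wes), (29, 22, Gus, 40, Yan), (29, 22, Mo, 29, Gus), (29, 22, Mo, 29, Mo), (29, 22, Mo, 35, Wes), (29, 22, Mo, 40, Yan), (30, 36, Jo, 30, Jo), (30, 36, Jo, 38, Wes), (30, 36, Jo, 40, Tai), (35, 22, Wes, 29, Gus), (35, 22, Wes, 29, Mo), (35, 22, Wes, 35, Wes), (35, 22, Wes, 40, Yan), (38, 36, Wes, 30, Jo), (38, 36, Wes, 38, Wes), (38, 36, Wes, 40, Tai), (4, 35, Yan, 14, Dee), (4, 35, Yan, 26, Bo), (4, 35, Yan, 4, Yan), (40, 22, Yan, 29, Gus), (40, 22, Yan, 29, Mo), (40, 22, Yan, 35, Wes), (40, 22, Yan, 40, Yan), (40, 36, Tai, 30, Jo), (40, 36, Tai, 38, Wes), (40, 36, Tai, 40, Tai)}
Filtering on cname ≠ cname2 leaves {(14, 35, Dee, 26, Bo), (14, 35, Dee, 4, Yan), (26, 35, Bo, 14, Dee), (26, 35, Bo, 4, Yan), (29, 22, Gus, 29, Mo), (29, 22, Gus, 35, Wes), (29, 22, Gus, 40, Yan), (29, 22, Mo, 29, Gus), (29, 22, Mo, 35, Wes), (29, 22, Mo, 40, Yan), (30, 36, Jo, 38, Wes), (30, 36, Jo, 40, Tai), (35, 22, Wes, 29, Gus), (35, 22, Wes, 29, Mo), (35, 22, Wes, 40, Yan), (38, 36, Wes, 30, Jo), (38, 36, Wes, 40, Tai), (4, 35, Yan, 14, Dee), (4, 35, Yan, 26, Bo), (40, 22, Yan, 29, Gus), (40, 22, Yan, 29, Mo), (40, 22, Yan, 35, Wes), (40, 36, Tai, 30, Jo), (40, 36, Tai, 38, Wes)}.
π[cid, cname2]: project onto (cid, cname2) (14 duplicate(s) eliminated) → {(22, Gus), (22, Mo), (22, Wes), (22, Yan), (35, Bo), (35, Dee), (35, Yan), (36, Jo), (36, Tai), (36, Wes)}

{(22, Gus), (22, Mo), (22, Wes), (22, Yan), (35, Bo), (35, Dee), (35, Yan), (36, Jo), (36, Tai), (36, Wes)}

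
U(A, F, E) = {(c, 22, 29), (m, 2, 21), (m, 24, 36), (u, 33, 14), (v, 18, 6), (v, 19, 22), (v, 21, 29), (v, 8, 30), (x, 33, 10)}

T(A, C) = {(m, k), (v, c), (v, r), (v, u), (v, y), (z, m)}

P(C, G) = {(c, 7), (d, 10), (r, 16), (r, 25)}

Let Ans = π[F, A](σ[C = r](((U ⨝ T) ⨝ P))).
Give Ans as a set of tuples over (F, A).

{(18, v), (19, v), (21, v), (8, v)}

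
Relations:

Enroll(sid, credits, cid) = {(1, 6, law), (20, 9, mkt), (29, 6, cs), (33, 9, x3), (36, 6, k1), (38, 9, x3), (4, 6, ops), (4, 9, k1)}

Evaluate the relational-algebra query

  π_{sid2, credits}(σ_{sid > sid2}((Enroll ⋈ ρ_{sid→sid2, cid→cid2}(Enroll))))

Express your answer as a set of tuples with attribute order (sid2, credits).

{(1, 6), (20, 9), (29, 6), (33, 9), (4, 6), (4, 9)}

ρ[sid→sid2, cid→cid2]: schema becomes (sid2, credits, cid2); tuples unchanged.
Natural join on credits: {(1, 6, law, 1, law), (1, 6, law, 29, cs), (1, 6, law, 36, k1), (1, 6, law, 4, ops), (20, 9, mkt, 20, mkt), (20, 9, mkt, 33, x3), (20, 9, mkt, 38, x3), (20, 9, mkt, 4, k1), (29, 6, cs, 1, law), (29, 6, cs, 29, cs), (29, 6, cs, 36, k1), (29, 6, cs, 4, ops), (33, 9, x3, 20, mkt), (33, 9, x3, 33, x3), (33, 9, x3, 38, x3), (33, 9, x3, 4, k1), (36, 6, k1, 1, law), (36, 6, k1, 29, cs), (36, 6, k1, 36, k1), (36, 6, k1, 4, ops), (38, 9, x3, 20, mkt), (38, 9, x3, 33, x3), (38, 9, x3, 38, x3), (38, 9, x3, 4, k1), (4, 6, ops, 1, law), (4, 6, ops, 29, cs), (4, 6, ops, 36, k1), (4, 6, ops, 4, ops), (4, 9, k1, 20, mkt), (4, 9, k1, 33, x3), (4, 9, k1, 38, x3), (4, 9, k1, 4, k1)}
σ[sid > sid2]: keep tuples satisfying sid > sid2 → {(20, 9, mkt, 4, k1), (29, 6, cs, 1, law), (29, 6, cs, 4, ops), (33, 9, x3, 20, mkt), (33, 9, x3, 4, k1), (36, 6, k1, 1, law), (36, 6, k1, 29, cs), (36, 6, k1, 4, ops), (38, 9, x3, 20, mkt), (38, 9, x3, 33, x3), (38, 9, x3, 4, k1), (4, 6, ops, 1, law)}
Projecting to sid2, credits (6 duplicate(s) eliminated): {(1, 6), (20, 9), (29, 6), (33, 9), (4, 6), (4, 9)}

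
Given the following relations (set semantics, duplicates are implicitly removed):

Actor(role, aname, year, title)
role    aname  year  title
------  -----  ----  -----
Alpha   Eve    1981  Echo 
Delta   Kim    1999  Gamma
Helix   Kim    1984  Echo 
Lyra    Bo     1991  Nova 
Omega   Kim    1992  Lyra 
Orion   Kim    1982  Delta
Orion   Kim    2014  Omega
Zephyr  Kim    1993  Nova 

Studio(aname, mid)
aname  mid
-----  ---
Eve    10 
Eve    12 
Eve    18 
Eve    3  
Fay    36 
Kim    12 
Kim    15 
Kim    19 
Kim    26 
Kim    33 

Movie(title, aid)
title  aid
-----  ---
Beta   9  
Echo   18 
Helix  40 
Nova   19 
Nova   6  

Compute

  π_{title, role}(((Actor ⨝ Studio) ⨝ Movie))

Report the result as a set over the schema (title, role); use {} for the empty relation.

{(Echo, Alpha), (Echo, Helix), (Nova, Zephyr)}

Natural join on aname: {(Alpha, Eve, 1981, Echo, 10), (Alpha, Eve, 1981, Echo, 12), (Alpha, Eve, 1981, Echo, 18), (Alpha, Eve, 1981, Echo, 3), (Delta, Kim, 1999, Gamma, 12), (Delta, Kim, 1999, Gamma, 15), (Delta, Kim, 1999, Gamma, 19), (Delta, Kim, 1999, Gamma, 26), (Delta, Kim, 1999, Gamma, 33), (Helix, Kim, 1984, Echo, 12), (Helix, Kim, 1984, Echo, 15), (Helix, Kim, 1984, Echo, 19), (Helix, Kim, 1984, Echo, 26), (Helix, Kim, 1984, Echo, 33), (Omega, Kim, 1992, Lyra, 12), (Omega, Kim, 1992, Lyra, 15), (Omega, Kim, 1992, Lyra, 19), (Omega, Kim, 1992, Lyra, 26), (Omega, Kim, 1992, Lyra, 33), (Orion, Kim, 1982, Delta, 12), (Orion, Kim, 1982, Delta, 15), (Orion, Kim, 1982, Delta, 19), (Orion, Kim, 1982, Delta, 26), (Orion, Kim, 1982, Delta, 33), (Orion, Kim, 2014, Omega, 12), (Orion, Kim, 2014, Omega, 15), (Orion, Kim, 2014, Omega, 19), (Orion, Kim, 2014, Omega, 26), (Orion, Kim, 2014, Omega, 33), (Zephyr, Kim, 1993, Nova, 12), (Zephyr, Kim, 1993, Nova, 15), (Zephyr, Kim, 1993, Nova, 19), (Zephyr, Kim, 1993, Nova, 26), (Zephyr, Kim, 1993, Nova, 33)}
Natural join on title: {(Alpha, Eve, 1981, Echo, 10, 18), (Alpha, Eve, 1981, Echo, 12, 18), (Alpha, Eve, 1981, Echo, 18, 18), (Alpha, Eve, 1981, Echo, 3, 18), (Helix, Kim, 1984, Echo, 12, 18), (Helix, Kim, 1984, Echo, 15, 18), (Helix, Kim, 1984, Echo, 19, 18), (Helix, Kim, 1984, Echo, 26, 18), (Helix, Kim, 1984, Echo, 33, 18), (Zephyr, Kim, 1993, Nova, 12, 19), (Zephyr, Kim, 1993, Nova, 12, 6), (Zephyr, Kim, 1993, Nova, 15, 19), (Zephyr, Kim, 1993, Nova, 15, 6), (Zephyr, Kim, 1993, Nova, 19, 19), (Zephyr, Kim, 1993, Nova, 19, 6), (Zephyr, Kim, 1993, Nova, 26, 19), (Zephyr, Kim, 1993, Nova, 26, 6), (Zephyr, Kim, 1993, Nova, 33, 19), (Zephyr, Kim, 1993, Nova, 33, 6)}
Keep only column(s) title, role (16 duplicate(s) eliminated): {(Echo, Alpha), (Echo, Helix), (Nova, Zephyr)}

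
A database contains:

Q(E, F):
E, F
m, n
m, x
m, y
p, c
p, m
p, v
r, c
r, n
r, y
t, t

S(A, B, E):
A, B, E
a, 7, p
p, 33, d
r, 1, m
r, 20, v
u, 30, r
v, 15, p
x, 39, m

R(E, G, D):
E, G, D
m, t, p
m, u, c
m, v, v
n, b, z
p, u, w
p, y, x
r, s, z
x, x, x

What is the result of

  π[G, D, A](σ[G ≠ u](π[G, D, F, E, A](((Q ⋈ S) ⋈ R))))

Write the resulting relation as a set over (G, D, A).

Joining Q and S on E yields {(m, n, r, 1), (m, n, x, 39), (m, x, r, 1), (m, x, x, 39), (m, y, r, 1), (m, y, x, 39), (p, c, a, 7), (p, c, v, 15), (p, m, a, 7), (p, m, v, 15), (p, v, a, 7), (p, v, v, 15), (r, c, u, 30), (r, n, u, 30), (r, y, u, 30)}.
Joining (Q ⋈ S) and R on E yields {(m, n, r, 1, t, p), (m, n, r, 1, u, c), (m, n, r, 1, v, v), (m, n, x, 39, t, p), (m, n, x, 39, u, c), (m, n, x, 39, v, v), (m, x, r, 1, t, p), (m, x, r, 1, u, c), (m, x, r, 1, v, v), (m, x, x, 39, t, p), (m, x, x, 39, u, c), (m, x, x, 39, v, v), (m, y, r, 1, t, p), (m, y, r, 1, u, c), (m, y, r, 1, v, v), (m, y, x, 39, t, p), (m, y, x, 39, u, c), (m, y, x, 39, v, v), (p, c, a, 7, u, w), (p, c, a, 7, y, x), (p, c, v, 15, u, w), (p, c, v, 15, y, x), (p, m, a, 7, u, w), (p, m, a, 7, y, x), (p, m, v, 15, u, w), (p, m, v, 15, y, x), (p, v, a, 7, u, w), (p, v, a, 7, y, x), (p, v, v, 15, u, w), (p, v, v, 15, y, x), (r, c, u, 30, s, z), (r, n, u, 30, s, z), (r, y, u, 30, s, z)}.
π[G, D, F, E, A]: project onto (G, D, F, E, A) → {(s, z, c, r, u), (s, z, n, r, u), (s, z, y, r, u), (t, p, n, m, r), (t, p, n, m, x), (t, p, x, m, r), (t, p, x, m, x), (t, p, y, m, r), (t, p, y, m, x), (u, c, n, m, r), (u, c, n, m, x), (u, c, x, m, r), (u, c, x, m, x), (u, c, y, m, r), (u, c, y, m, x), (u, w, c, p, a), (u, w, c, p, v), (u, w, m, p, a), (u, w, m, p, v), (u, w, v, p, a), (u, w, v, p, v), (v, v, n, m, r), (v, v, n, m, x), (v, v, x, m, r), (v, v, x, m, x), (v, v, y, m, r), (v, v, y, m, x), (y, x, c, p, a), (y, x, c, p, v), (y, x, m, p, a), (y, x, m, p, v), (y, x, v, p, a), (y, x, v, p, v)}
Apply σ_{G ≠ u}; surviving tuples: {(s, z, c, r, u), (s, z, n, r, u), (s, z, y, r, u), (t, p, n, m, r), (t, p, n, m, x), (t, p, x, m, r), (t, p, x, m, x), (t, p, y, m, r), (t, p, y, m, x), (v, v, n, m, r), (v, v, n, m, x), (v, v, x, m, r), (v, v, x, m, x), (v, v, y, m, r), (v, v, y, m, x), (y, x, c, p, a), (y, x, c, p, v), (y, x, m, p, a), (y, x, m, p, v), (y, x, v, p, a), (y, x, v, p, v)}
π[G, D, A]: project onto (G, D, A) (14 duplicate(s) eliminated) → {(s, z, u), (t, p, r), (t, p, x), (v, v, r), (v, v, x), (y, x, a), (y, x, v)}

{(s, z, u), (t, p, r), (t, p, x), (v, v, r), (v, v, x), (y, x, a), (y, x, v)}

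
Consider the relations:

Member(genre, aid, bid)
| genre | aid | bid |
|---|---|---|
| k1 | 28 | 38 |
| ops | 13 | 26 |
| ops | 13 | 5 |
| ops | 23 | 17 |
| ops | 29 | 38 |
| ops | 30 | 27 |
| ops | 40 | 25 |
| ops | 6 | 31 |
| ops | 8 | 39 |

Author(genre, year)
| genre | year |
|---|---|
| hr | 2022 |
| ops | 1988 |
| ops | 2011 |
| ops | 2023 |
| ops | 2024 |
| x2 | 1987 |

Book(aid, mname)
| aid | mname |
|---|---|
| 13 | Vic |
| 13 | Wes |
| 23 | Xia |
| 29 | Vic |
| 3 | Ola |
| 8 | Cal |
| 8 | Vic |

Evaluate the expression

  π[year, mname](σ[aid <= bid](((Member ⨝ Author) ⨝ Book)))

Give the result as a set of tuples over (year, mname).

{(1988, Cal), (1988, Vic), (1988, Wes), (2011, Cal), (2011, Vic), (2011, Wes), (2023, Cal), (2023, Vic), (2023, Wes), (2024, Cal), (2024, Vic), (2024, Wes)}

Natural join on genre: {(ops, 13, 26, 1988), (ops, 13, 26, 2011), (ops, 13, 26, 2023), (ops, 13, 26, 2024), (ops, 13, 5, 1988), (ops, 13, 5, 2011), (ops, 13, 5, 2023), (ops, 13, 5, 2024), (ops, 23, 17, 1988), (ops, 23, 17, 2011), (ops, 23, 17, 2023), (ops, 23, 17, 2024), (ops, 29, 38, 1988), (ops, 29, 38, 2011), (ops, 29, 38, 2023), (ops, 29, 38, 2024), (ops, 30, 27, 1988), (ops, 30, 27, 2011), (ops, 30, 27, 2023), (ops, 30, 27, 2024), (ops, 40, 25, 1988), (ops, 40, 25, 2011), (ops, 40, 25, 2023), (ops, 40, 25, 2024), (ops, 6, 31, 1988), (ops, 6, 31, 2011), (ops, 6, 31, 2023), (ops, 6, 31, 2024), (ops, 8, 39, 1988), (ops, 8, 39, 2011), (ops, 8, 39, 2023), (ops, 8, 39, 2024)}
Natural join on aid: {(ops, 13, 26, 1988, Vic), (ops, 13, 26, 1988, Wes), (ops, 13, 26, 2011, Vic), (ops, 13, 26, 2011, Wes), (ops, 13, 26, 2023, Vic), (ops, 13, 26, 2023, Wes), (ops, 13, 26, 2024, Vic), (ops, 13, 26, 2024, Wes), (ops, 13, 5, 1988, Vic), (ops, 13, 5, 1988, Wes), (ops, 13, 5, 2011, Vic), (ops, 13, 5, 2011, Wes), (ops, 13, 5, 2023, Vic), (ops, 13, 5, 2023, Wes), (ops, 13, 5, 2024, Vic), (ops, 13, 5, 2024, Wes), (ops, 23, 17, 1988, Xia), (ops, 23, 17, 2011, Xia), (ops, 23, 17, 2023, Xia), (ops, 23, 17, 2024, Xia), (ops, 29, 38, 1988, Vic), (ops, 29, 38, 2011, Vic), (ops, 29, 38, 2023, Vic), (ops, 29, 38, 2024, Vic), (ops, 8, 39, 1988, Cal), (ops, 8, 39, 1988, Vic), (ops, 8, 39, 2011, Cal), (ops, 8, 39, 2011, Vic), (ops, 8, 39, 2023, Cal), (ops, 8, 39, 2023, Vic), (ops, 8, 39, 2024, Cal), (ops, 8, 39, 2024, Vic)}
Selection aid <= bid: {(ops, 13, 26, 1988, Vic), (ops, 13, 26, 1988, Wes), (ops, 13, 26, 2011, Vic), (ops, 13, 26, 2011, Wes), (ops, 13, 26, 2023, Vic), (ops, 13, 26, 2023, Wes), (ops, 13, 26, 2024, Vic), (ops, 13, 26, 2024, Wes), (ops, 29, 38, 1988, Vic), (ops, 29, 38, 2011, Vic), (ops, 29, 38, 2023, Vic), (ops, 29, 38, 2024, Vic), (ops, 8, 39, 1988, Cal), (ops, 8, 39, 1988, Vic), (ops, 8, 39, 2011, Cal), (ops, 8, 39, 2011, Vic), (ops, 8, 39, 2023, Cal), (ops, 8, 39, 2023, Vic), (ops, 8, 39, 2024, Cal), (ops, 8, 39, 2024, Vic)}
Projecting to year, mname (8 duplicate(s) eliminated): {(1988, Cal), (1988, Vic), (1988, Wes), (2011, Cal), (2011, Vic), (2011, Wes), (2023, Cal), (2023, Vic), (2023, Wes), (2024, Cal), (2024, Vic), (2024, Wes)}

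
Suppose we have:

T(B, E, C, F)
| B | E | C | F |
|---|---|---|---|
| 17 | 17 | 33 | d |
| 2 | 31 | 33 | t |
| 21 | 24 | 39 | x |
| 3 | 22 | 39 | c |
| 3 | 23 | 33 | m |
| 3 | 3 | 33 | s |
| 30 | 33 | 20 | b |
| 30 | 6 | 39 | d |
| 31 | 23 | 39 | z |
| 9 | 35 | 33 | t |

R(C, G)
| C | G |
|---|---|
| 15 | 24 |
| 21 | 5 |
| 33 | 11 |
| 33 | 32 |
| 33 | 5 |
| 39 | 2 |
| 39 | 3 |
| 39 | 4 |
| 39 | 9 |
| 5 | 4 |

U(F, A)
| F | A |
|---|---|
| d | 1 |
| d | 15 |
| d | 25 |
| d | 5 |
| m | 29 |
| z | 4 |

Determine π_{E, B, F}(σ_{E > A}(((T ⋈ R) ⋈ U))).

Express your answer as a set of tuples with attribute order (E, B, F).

{(17, 17, d), (23, 31, z), (6, 30, d)}

T ⋈ R (natural join on C): {(17, 17, 33, d, 11), (17, 17, 33, d, 32), (17, 17, 33, d, 5), (2, 31, 33, t, 11), (2, 31, 33, t, 32), (2, 31, 33, t, 5), (21, 24, 39, x, 2), (21, 24, 39, x, 3), (21, 24, 39, x, 4), (21, 24, 39, x, 9), (3, 22, 39, c, 2), (3, 22, 39, c, 3), (3, 22, 39, c, 4), (3, 22, 39, c, 9), (3, 23, 33, m, 11), (3, 23, 33, m, 32), (3, 23, 33, m, 5), (3, 3, 33, s, 11), (3, 3, 33, s, 32), (3, 3, 33, s, 5), (30, 6, 39, d, 2), (30, 6, 39, d, 3), (30, 6, 39, d, 4), (30, 6, 39, d, 9), (31, 23, 39, z, 2), (31, 23, 39, z, 3), (31, 23, 39, z, 4), (31, 23, 39, z, 9), (9, 35, 33, t, 11), (9, 35, 33, t, 32), (9, 35, 33, t, 5)}
(T ⋈ R) ⋈ U (natural join on F): {(17, 17, 33, d, 11, 1), (17, 17, 33, d, 11, 15), (17, 17, 33, d, 11, 25), (17, 17, 33, d, 11, 5), (17, 17, 33, d, 32, 1), (17, 17, 33, d, 32, 15), (17, 17, 33, d, 32, 25), (17, 17, 33, d, 32, 5), (17, 17, 33, d, 5, 1), (17, 17, 33, d, 5, 15), (17, 17, 33, d, 5, 25), (17, 17, 33, d, 5, 5), (3, 23, 33, m, 11, 29), (3, 23, 33, m, 32, 29), (3, 23, 33, m, 5, 29), (30, 6, 39, d, 2, 1), (30, 6, 39, d, 2, 15), (30, 6, 39, d, 2, 25), (30, 6, 39, d, 2, 5), (30, 6, 39, d, 3, 1), (30, 6, 39, d, 3, 15), (30, 6, 39, d, 3, 25), (30, 6, 39, d, 3, 5), (30, 6, 39, d, 4, 1), (30, 6, 39, d, 4, 15), (30, 6, 39, d, 4, 25), (30, 6, 39, d, 4, 5), (30, 6, 39, d, 9, 1), (30, 6, 39, d, 9, 15), (30, 6, 39, d, 9, 25), (30, 6, 39, d, 9, 5), (31, 23, 39, z, 2, 4), (31, 23, 39, z, 3, 4), (31, 23, 39, z, 4, 4), (31, 23, 39, z, 9, 4)}
Filtering on E > A leaves {(17, 17, 33, d, 11, 1), (17, 17, 33, d, 11, 15), (17, 17, 33, d, 11, 5), (17, 17, 33, d, 32, 1), (17, 17, 33, d, 32, 15), (17, 17, 33, d, 32, 5), (17, 17, 33, d, 5, 1), (17, 17, 33, d, 5, 15), (17, 17, 33, d, 5, 5), (30, 6, 39, d, 2, 1), (30, 6, 39, d, 2, 5), (30, 6, 39, d, 3, 1), (30, 6, 39, d, 3, 5), (30, 6, 39, d, 4, 1), (30, 6, 39, d, 4, 5), (30, 6, 39, d, 9, 1), (30, 6, 39, d, 9, 5), (31, 23, 39, z, 2, 4), (31, 23, 39, z, 3, 4), (31, 23, 39, z, 4, 4), (31, 23, 39, z, 9, 4)}.
π_{E, B, F} gives {(17, 17, d), (23, 31, z), (6, 30, d)} (18 duplicate(s) eliminated).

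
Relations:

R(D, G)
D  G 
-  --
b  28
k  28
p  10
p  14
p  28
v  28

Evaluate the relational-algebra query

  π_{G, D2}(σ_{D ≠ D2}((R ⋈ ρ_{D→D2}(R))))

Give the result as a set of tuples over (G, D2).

ρ[D→D2]: schema becomes (D2, G); tuples unchanged.
Joining R and ρ_{D→D2}(R) on G yields {(b, 28, b), (b, 28, k), (b, 28, p), (b, 28, v), (k, 28, b), (k, 28, k), (k, 28, p), (k, 28, v), (p, 10, p), (p, 14, p), (p, 28, b), (p, 28, k), (p, 28, p), (p, 28, v), (v, 28, b), (v, 28, k), (v, 28, p), (v, 28, v)}.
Selection D ≠ D2: {(b, 28, k), (b, 28, p), (b, 28, v), (k, 28, b), (k, 28, p), (k, 28, v), (p, 28, b), (p, 28, k), (p, 28, v), (v, 28, b), (v, 28, k), (v, 28, p)}
Keep only column(s) G, D2 (8 duplicate(s) eliminated): {(28, b), (28, k), (28, p), (28, v)}

{(28, b), (28, k), (28, p), (28, v)}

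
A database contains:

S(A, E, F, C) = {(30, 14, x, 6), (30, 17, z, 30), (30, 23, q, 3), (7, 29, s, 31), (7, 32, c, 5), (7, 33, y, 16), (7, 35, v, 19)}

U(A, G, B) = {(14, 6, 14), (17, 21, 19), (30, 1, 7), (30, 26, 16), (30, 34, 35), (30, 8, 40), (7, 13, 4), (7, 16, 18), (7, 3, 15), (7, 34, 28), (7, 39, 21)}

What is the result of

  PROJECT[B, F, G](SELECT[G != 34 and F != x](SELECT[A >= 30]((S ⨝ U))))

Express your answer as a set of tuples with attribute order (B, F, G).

{(16, q, 26), (16, z, 26), (40, q, 8), (40, z, 8), (7, q, 1), (7, z, 1)}

Natural join on A: {(30, 14, x, 6, 1, 7), (30, 14, x, 6, 26, 16), (30, 14, x, 6, 34, 35), (30, 14, x, 6, 8, 40), (30, 17, z, 30, 1, 7), (30, 17, z, 30, 26, 16), (30, 17, z, 30, 34, 35), (30, 17, z, 30, 8, 40), (30, 23, q, 3, 1, 7), (30, 23, q, 3, 26, 16), (30, 23, q, 3, 34, 35), (30, 23, q, 3, 8, 40), (7, 29, s, 31, 13, 4), (7, 29, s, 31, 16, 18), (7, 29, s, 31, 3, 15), (7, 29, s, 31, 34, 28), (7, 29, s, 31, 39, 21), (7, 32, c, 5, 13, 4), (7, 32, c, 5, 16, 18), (7, 32, c, 5, 3, 15), (7, 32, c, 5, 34, 28), (7, 32, c, 5, 39, 21), (7, 33, y, 16, 13, 4), (7, 33, y, 16, 16, 18), (7, 33, y, 16, 3, 15), (7, 33, y, 16, 34, 28), (7, 33, y, 16, 39, 21), (7, 35, v, 19, 13, 4), (7, 35, v, 19, 16, 18), (7, 35, v, 19, 3, 15), (7, 35, v, 19, 34, 28), (7, 35, v, 19, 39, 21)}
Filtering on A >= 30 leaves {(30, 14, x, 6, 1, 7), (30, 14, x, 6, 26, 16), (30, 14, x, 6, 34, 35), (30, 14, x, 6, 8, 40), (30, 17, z, 30, 1, 7), (30, 17, z, 30, 26, 16), (30, 17, z, 30, 34, 35), (30, 17, z, 30, 8, 40), (30, 23, q, 3, 1, 7), (30, 23, q, 3, 26, 16), (30, 23, q, 3, 34, 35), (30, 23, q, 3, 8, 40)}.
Filtering on G != 34 and F != x leaves {(30, 17, z, 30, 1, 7), (30, 17, z, 30, 26, 16), (30, 17, z, 30, 8, 40), (30, 23, q, 3, 1, 7), (30, 23, q, 3, 26, 16), (30, 23, q, 3, 8, 40)}.
π[B, F, G]: project onto (B, F, G) → {(16, q, 26), (16, z, 26), (40, q, 8), (40, z, 8), (7, q, 1), (7, z, 1)}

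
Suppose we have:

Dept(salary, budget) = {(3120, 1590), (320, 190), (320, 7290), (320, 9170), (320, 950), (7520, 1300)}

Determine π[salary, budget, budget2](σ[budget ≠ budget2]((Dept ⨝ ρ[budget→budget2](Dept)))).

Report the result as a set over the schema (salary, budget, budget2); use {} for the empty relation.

{(320, 190, 7290), (320, 190, 9170), (320, 190, 950), (320, 7290, 190), (320, 7290, 9170), (320, 7290, 950), (320, 9170, 190), (320, 9170, 7290), (320, 9170, 950), (320, 950, 190), (320, 950, 7290), (320, 950, 9170)}

ρ[budget→budget2]: schema becomes (salary, budget2); tuples unchanged.
Dept ⋈ ρ[budget→budget2](Dept) (natural join on salary): {(3120, 1590, 1590), (320, 190, 190), (320, 190, 7290), (320, 190, 9170), (320, 190, 950), (320, 7290, 190), (320, 7290, 7290), (320, 7290, 9170), (320, 7290, 950), (320, 9170, 190), (320, 9170, 7290), (320, 9170, 9170), (320, 9170, 950), (320, 950, 190), (320, 950, 7290), (320, 950, 9170), (320, 950, 950), (7520, 1300, 1300)}
Filtering on budget ≠ budget2 leaves {(320, 190, 7290), (320, 190, 9170), (320, 190, 950), (320, 7290, 190), (320, 7290, 9170), (320, 7290, 950), (320, 9170, 190), (320, 9170, 7290), (320, 9170, 950), (320, 950, 190), (320, 950, 7290), (320, 950, 9170)}.
π_{salary, budget, budget2} gives {(320, 190, 7290), (320, 190, 9170), (320, 190, 950), (320, 7290, 190), (320, 7290, 9170), (320, 7290, 950), (320, 9170, 190), (320, 9170, 7290), (320, 9170, 950), (320, 950, 190), (320, 950, 7290), (320, 950, 9170)}.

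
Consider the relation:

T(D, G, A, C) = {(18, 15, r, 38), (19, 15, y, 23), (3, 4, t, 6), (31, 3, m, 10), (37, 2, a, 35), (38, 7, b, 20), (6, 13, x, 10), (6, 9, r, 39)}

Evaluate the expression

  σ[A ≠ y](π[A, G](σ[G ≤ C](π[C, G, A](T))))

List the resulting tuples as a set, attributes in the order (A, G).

Projecting to C, G, A: {(10, 13, x), (10, 3, m), (20, 7, b), (23, 15, y), (35, 2, a), (38, 15, r), (39, 9, r), (6, 4, t)}
σ[G ≤ C]: keep tuples satisfying G ≤ C → {(10, 3, m), (20, 7, b), (23, 15, y), (35, 2, a), (38, 15, r), (39, 9, r), (6, 4, t)}
Projecting to A, G: {(a, 2), (b, 7), (m, 3), (r, 15), (r, 9), (t, 4), (y, 15)}
σ[A ≠ y]: keep tuples satisfying A ≠ y → {(a, 2), (b, 7), (m, 3), (r, 15), (r, 9), (t, 4)}

{(a, 2), (b, 7), (m, 3), (r, 15), (r, 9), (t, 4)}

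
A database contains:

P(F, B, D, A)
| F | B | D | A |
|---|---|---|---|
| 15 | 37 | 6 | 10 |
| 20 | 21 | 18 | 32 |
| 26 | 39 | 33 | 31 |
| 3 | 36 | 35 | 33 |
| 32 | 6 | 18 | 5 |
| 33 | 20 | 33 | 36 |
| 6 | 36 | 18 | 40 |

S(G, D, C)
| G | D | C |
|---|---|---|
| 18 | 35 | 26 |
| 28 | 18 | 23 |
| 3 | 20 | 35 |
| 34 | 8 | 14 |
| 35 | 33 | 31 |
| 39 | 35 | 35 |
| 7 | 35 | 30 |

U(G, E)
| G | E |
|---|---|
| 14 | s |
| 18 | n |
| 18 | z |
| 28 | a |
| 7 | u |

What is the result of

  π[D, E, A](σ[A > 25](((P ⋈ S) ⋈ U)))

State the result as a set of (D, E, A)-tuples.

{(18, a, 32), (18, a, 40), (35, n, 33), (35, u, 33), (35, z, 33)}

Natural join on D: {(20, 21, 18, 32, 28, 23), (26, 39, 33, 31, 35, 31), (3, 36, 35, 33, 18, 26), (3, 36, 35, 33, 39, 35), (3, 36, 35, 33, 7, 30), (32, 6, 18, 5, 28, 23), (33, 20, 33, 36, 35, 31), (6, 36, 18, 40, 28, 23)}
Natural join on G: {(20, 21, 18, 32, 28, 23, a), (3, 36, 35, 33, 18, 26, n), (3, 36, 35, 33, 18, 26, z), (3, 36, 35, 33, 7, 30, u), (32, 6, 18, 5, 28, 23, a), (6, 36, 18, 40, 28, 23, a)}
σ[A > 25]: keep tuples satisfying A > 25 → {(20, 21, 18, 32, 28, 23, a), (3, 36, 35, 33, 18, 26, n), (3, 36, 35, 33, 18, 26, z), (3, 36, 35, 33, 7, 30, u), (6, 36, 18, 40, 28, 23, a)}
π_{D, E, A} gives {(18, a, 32), (18, a, 40), (35, n, 33), (35, u, 33), (35, z, 33)}.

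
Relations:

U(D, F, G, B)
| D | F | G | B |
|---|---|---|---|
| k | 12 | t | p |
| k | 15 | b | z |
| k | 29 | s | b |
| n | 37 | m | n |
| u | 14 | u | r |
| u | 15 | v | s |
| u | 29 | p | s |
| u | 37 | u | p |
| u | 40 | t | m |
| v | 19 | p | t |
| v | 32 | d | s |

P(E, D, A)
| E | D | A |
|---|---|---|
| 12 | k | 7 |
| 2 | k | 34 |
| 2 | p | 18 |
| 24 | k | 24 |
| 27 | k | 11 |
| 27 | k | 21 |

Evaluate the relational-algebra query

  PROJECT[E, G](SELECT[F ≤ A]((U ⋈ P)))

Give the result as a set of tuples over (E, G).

Joining U and P on D yields {(k, 12, t, p, 12, 7), (k, 12, t, p, 2, 34), (k, 12, t, p, 24, 24), (k, 12, t, p, 27, 11), (k, 12, t, p, 27, 21), (k, 15, b, z, 12, 7), (k, 15, b, z, 2, 34), (k, 15, b, z, 24, 24), (k, 15, b, z, 27, 11), (k, 15, b, z, 27, 21), (k, 29, s, b, 12, 7), (k, 29, s, b, 2, 34), (k, 29, s, b, 24, 24), (k, 29, s, b, 27, 11), (k, 29, s, b, 27, 21)}.
Selection F ≤ A: {(k, 12, t, p, 2, 34), (k, 12, t, p, 24, 24), (k, 12, t, p, 27, 21), (k, 15, b, z, 2, 34), (k, 15, b, z, 24, 24), (k, 15, b, z, 27, 21), (k, 29, s, b, 2, 34)}
Keep only column(s) E, G: {(2, b), (2, s), (2, t), (24, b), (24, t), (27, b), (27, t)}

{(2, b), (2, s), (2, t), (24, b), (24, t), (27, b), (27, t)}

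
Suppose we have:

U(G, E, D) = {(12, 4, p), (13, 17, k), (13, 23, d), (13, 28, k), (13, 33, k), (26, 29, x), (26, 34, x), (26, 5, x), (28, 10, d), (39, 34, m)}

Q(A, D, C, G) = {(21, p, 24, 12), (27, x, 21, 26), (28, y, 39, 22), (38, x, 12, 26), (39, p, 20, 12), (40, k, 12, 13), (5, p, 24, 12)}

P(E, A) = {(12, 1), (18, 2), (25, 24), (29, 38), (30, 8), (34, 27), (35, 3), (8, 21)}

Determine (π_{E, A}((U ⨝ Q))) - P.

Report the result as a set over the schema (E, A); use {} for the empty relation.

Joining U and Q on G, D yields {(12, 4, p, 21, 24), (12, 4, p, 39, 20), (12, 4, p, 5, 24), (13, 17, k, 40, 12), (13, 28, k, 40, 12), (13, 33, k, 40, 12), (26, 29, x, 27, 21), (26, 29, x, 38, 12), (26, 34, x, 27, 21), (26, 34, x, 38, 12), (26, 5, x, 27, 21), (26, 5, x, 38, 12)}.
Projecting to E, A: {(17, 40), (28, 40), (29, 27), (29, 38), (33, 40), (34, 27), (34, 38), (4, 21), (4, 39), (4, 5), (5, 27), (5, 38)}
Difference: {(17, 40), (28, 40), (29, 27), (29, 38), (33, 40), (34, 27), (34, 38), (4, 21), (4, 39), (4, 5), (5, 27), (5, 38)} with {(12, 1), (18, 2), (25, 24), (29, 38), (30, 8), (34, 27), (35, 3), (8, 21)} → {(17, 40), (28, 40), (29, 27), (33, 40), (34, 38), (4, 21), (4, 39), (4, 5), (5, 27), (5, 38)}

{(17, 40), (28, 40), (29, 27), (33, 40), (34, 38), (4, 21), (4, 39), (4, 5), (5, 27), (5, 38)}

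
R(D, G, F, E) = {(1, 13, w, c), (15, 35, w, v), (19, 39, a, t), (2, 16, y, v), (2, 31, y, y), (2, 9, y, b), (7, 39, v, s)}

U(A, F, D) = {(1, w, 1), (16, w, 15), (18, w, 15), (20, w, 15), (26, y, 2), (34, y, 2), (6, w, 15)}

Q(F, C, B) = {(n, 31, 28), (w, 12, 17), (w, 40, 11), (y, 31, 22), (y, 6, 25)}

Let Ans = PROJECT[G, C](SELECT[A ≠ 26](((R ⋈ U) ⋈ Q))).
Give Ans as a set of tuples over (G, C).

Natural join on D, F: {(1, 13, w, c, 1), (15, 35, w, v, 16), (15, 35, w, v, 18), (15, 35, w, v, 20), (15, 35, w, v, 6), (2, 16, y, v, 26), (2, 16, y, v, 34), (2, 31, y, y, 26), (2, 31, y, y, 34), (2, 9, y, b, 26), (2, 9, y, b, 34)}
Natural join on F: {(1, 13, w, c, 1, 12, 17), (1, 13, w, c, 1, 40, 11), (15, 35, w, v, 16, 12, 17), (15, 35, w, v, 16, 40, 11), (15, 35, w, v, 18, 12, 17), (15, 35, w, v, 18, 40, 11), (15, 35, w, v, 20, 12, 17), (15, 35, w, v, 20, 40, 11), (15, 35, w, v, 6, 12, 17), (15, 35, w, v, 6, 40, 11), (2, 16, y, v, 26, 31, 22), (2, 16, y, v, 26, 6, 25), (2, 16, y, v, 34, 31, 22), (2, 16, y, v, 34, 6, 25), (2, 31, y, y, 26, 31, 22), (2, 31, y, y, 26, 6, 25), (2, 31, y, y, 34, 31, 22), (2, 31, y, y, 34, 6, 25), (2, 9, y, b, 26, 31, 22), (2, 9, y, b, 26, 6, 25), (2, 9, y, b, 34, 31, 22), (2, 9, y, b, 34, 6, 25)}
Apply σ_{A ≠ 26}; surviving tuples: {(1, 13, w, c, 1, 12, 17), (1, 13, w, c, 1, 40, 11), (15, 35, w, v, 16, 12, 17), (15, 35, w, v, 16, 40, 11), (15, 35, w, v, 18, 12, 17), (15, 35, w, v, 18, 40, 11), (15, 35, w, v, 20, 12, 17), (15, 35, w, v, 20, 40, 11), (15, 35, w, v, 6, 12, 17), (15, 35, w, v, 6, 40, 11), (2, 16, y, v, 34, 31, 22), (2, 16, y, v, 34, 6, 25), (2, 31, y, y, 34, 31, 22), (2, 31, y, y, 34, 6, 25), (2, 9, y, b, 34, 31, 22), (2, 9, y, b, 34, 6, 25)}
Projecting to G, C (6 duplicate(s) eliminated): {(13, 12), (13, 40), (16, 31), (16, 6), (31, 31), (31, 6), (35, 12), (35, 40), (9, 31), (9, 6)}

{(13, 12), (13, 40), (16, 31), (16, 6), (31, 31), (31, 6), (35, 12), (35, 40), (9, 31), (9, 6)}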